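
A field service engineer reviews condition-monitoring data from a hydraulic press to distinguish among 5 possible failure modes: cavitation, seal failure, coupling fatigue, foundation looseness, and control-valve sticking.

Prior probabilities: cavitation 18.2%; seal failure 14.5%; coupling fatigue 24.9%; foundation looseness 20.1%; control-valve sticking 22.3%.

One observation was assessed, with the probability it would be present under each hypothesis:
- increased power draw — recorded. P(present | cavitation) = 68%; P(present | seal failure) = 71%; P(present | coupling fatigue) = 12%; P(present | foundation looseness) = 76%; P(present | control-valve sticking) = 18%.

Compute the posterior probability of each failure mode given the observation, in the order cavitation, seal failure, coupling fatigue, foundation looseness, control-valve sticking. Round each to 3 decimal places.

By Bayes' rule, the unnormalized weight for each hypothesis is prior × likelihood:
  cavitation: 0.182 × 0.68 = 0.12376
  seal failure: 0.145 × 0.71 = 0.10295
  coupling fatigue: 0.249 × 0.12 = 0.02988
  foundation looseness: 0.201 × 0.76 = 0.15276
  control-valve sticking: 0.223 × 0.18 = 0.04014
The unnormalized weights sum to 0.44949.
P(cavitation | evidence) = 0.12376 / 0.44949 ≈ 0.275
P(seal failure | evidence) = 0.10295 / 0.44949 ≈ 0.229
P(coupling fatigue | evidence) = 0.02988 / 0.44949 ≈ 0.066
P(foundation looseness | evidence) = 0.15276 / 0.44949 ≈ 0.340
P(control-valve sticking | evidence) = 0.04014 / 0.44949 ≈ 0.089

0.275, 0.229, 0.066, 0.340, 0.089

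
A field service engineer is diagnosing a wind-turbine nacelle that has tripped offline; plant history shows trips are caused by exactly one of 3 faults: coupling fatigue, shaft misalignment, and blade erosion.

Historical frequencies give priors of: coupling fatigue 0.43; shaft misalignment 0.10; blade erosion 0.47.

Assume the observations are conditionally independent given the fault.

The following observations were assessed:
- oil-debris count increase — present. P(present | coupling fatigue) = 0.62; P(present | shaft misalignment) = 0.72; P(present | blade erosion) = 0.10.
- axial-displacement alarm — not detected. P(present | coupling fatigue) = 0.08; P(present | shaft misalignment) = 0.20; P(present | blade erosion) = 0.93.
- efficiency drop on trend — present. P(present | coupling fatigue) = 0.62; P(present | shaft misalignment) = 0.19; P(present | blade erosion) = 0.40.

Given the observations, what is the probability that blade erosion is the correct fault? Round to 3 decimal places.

0.008

By Bayes' rule with conditional independence, the unnormalized weight for each hypothesis is prior × ∏ likelihoods (using 1 − P(present | H) for each absent observation):
  coupling fatigue: 0.43 × 0.62 × (1 − 0.08) × 0.62 = 0.15207
  shaft misalignment: 0.10 × 0.72 × (1 − 0.20) × 0.19 = 0.010944
  blade erosion: 0.47 × 0.10 × (1 − 0.93) × 0.40 = 0.001316
Normalizing constant Z = 0.15207 + 0.010944 + 0.001316 = 0.16433.
P(blade erosion | evidence) = 0.001316 / 0.16433 ≈ 0.008.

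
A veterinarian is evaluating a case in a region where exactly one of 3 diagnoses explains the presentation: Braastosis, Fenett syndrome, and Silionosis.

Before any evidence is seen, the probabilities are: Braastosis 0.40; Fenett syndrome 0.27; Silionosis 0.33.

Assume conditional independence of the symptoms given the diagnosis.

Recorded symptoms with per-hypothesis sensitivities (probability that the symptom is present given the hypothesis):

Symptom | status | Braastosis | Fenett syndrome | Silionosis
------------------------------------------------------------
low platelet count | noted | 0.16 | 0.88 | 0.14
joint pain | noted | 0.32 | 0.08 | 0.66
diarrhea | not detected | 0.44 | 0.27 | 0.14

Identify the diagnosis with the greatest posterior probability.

By Bayes' rule with conditional independence, the unnormalized weight for each hypothesis is prior × ∏ likelihoods (using 1 − P(present | H) for each absent symptom):
  Braastosis: 0.40 × 0.16 × 0.32 × (1 − 0.44) = 0.011469
  Fenett syndrome: 0.27 × 0.88 × 0.08 × (1 − 0.27) = 0.013876
  Silionosis: 0.33 × 0.14 × 0.66 × (1 − 0.14) = 0.026223
Normalizing constant Z = 0.011469 + 0.013876 + 0.026223 = 0.051568.
P(Braastosis | evidence) ≈ 0.011469 / 0.051568 ≈ 0.222
P(Fenett syndrome | evidence) ≈ 0.013876 / 0.051568 ≈ 0.269
P(Silionosis | evidence) ≈ 0.026223 / 0.051568 ≈ 0.509
The largest is 0.509, so Silionosis is most probable.

Silionosis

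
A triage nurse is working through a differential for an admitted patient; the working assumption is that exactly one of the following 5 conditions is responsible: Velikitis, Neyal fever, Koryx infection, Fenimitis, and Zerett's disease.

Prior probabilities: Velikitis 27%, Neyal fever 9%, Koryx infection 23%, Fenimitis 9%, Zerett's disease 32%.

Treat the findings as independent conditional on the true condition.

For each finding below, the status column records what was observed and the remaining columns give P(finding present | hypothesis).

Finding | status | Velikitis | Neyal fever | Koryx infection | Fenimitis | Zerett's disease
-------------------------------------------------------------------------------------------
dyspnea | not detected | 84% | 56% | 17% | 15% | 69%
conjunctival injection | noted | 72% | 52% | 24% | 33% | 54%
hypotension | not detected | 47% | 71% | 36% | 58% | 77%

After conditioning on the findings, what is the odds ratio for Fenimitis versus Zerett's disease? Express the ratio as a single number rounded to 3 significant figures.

Posterior odds equal prior odds times the likelihood ratio; only the two competing hypotheses matter (using 1 − P(present | H) for each absent finding).
  Fenimitis: 0.09 × (1 − 0.15) × 0.33 × (1 − 0.58) = 0.010603
  Zerett's disease: 0.32 × (1 − 0.69) × 0.54 × (1 − 0.77) = 0.012321
Odds(Fenimitis : Zerett's disease) = 0.010603 / 0.012321 ≈ 0.861.

0.861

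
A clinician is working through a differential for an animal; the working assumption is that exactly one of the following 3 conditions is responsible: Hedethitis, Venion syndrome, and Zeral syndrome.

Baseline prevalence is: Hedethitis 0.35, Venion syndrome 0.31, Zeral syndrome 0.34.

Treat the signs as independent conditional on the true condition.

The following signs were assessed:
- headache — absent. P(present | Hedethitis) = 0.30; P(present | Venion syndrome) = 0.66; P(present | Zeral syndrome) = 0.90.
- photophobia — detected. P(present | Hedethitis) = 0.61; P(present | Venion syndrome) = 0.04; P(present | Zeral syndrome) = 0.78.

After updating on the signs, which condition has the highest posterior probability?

Multiply each prior by the joint likelihood of the sign pattern (using 1 − P(present | H) for each absent sign):
  Hedethitis: 0.35 × (1 − 0.30) × 0.61 = 0.14945
  Venion syndrome: 0.31 × (1 − 0.66) × 0.04 = 0.004216
  Zeral syndrome: 0.34 × (1 − 0.90) × 0.78 = 0.02652
Normalizing constant Z = 0.14945 + 0.004216 + 0.02652 = 0.18019.
P(Hedethitis | evidence) ≈ 0.14945 / 0.18019 ≈ 0.829
P(Venion syndrome | evidence) ≈ 0.004216 / 0.18019 ≈ 0.023
P(Zeral syndrome | evidence) ≈ 0.02652 / 0.18019 ≈ 0.147
The largest is 0.829, so Hedethitis is most probable.

Hedethitis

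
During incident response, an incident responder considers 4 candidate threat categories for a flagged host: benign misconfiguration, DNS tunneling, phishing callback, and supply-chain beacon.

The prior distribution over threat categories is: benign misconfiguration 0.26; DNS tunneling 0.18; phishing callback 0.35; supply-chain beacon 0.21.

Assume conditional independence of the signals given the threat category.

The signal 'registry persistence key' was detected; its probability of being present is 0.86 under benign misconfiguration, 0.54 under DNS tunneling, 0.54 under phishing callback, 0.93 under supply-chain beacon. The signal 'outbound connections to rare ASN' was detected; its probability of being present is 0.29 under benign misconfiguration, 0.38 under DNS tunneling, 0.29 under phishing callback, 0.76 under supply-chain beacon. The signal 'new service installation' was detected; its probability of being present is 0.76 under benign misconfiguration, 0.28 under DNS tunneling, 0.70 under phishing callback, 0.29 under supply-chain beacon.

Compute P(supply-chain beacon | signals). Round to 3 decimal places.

For each hypothesis, the unnormalized posterior weight is prior × product of the signal likelihoods:
  benign misconfiguration: 0.26 × 0.86 × 0.29 × 0.76 = 0.049281
  DNS tunneling: 0.18 × 0.54 × 0.38 × 0.28 = 0.010342
  phishing callback: 0.35 × 0.54 × 0.29 × 0.70 = 0.038367
  supply-chain beacon: 0.21 × 0.93 × 0.76 × 0.29 = 0.043044
The unnormalized weights sum to 0.14103.
P(supply-chain beacon | evidence) = 0.043044 / 0.14103 ≈ 0.305.

0.305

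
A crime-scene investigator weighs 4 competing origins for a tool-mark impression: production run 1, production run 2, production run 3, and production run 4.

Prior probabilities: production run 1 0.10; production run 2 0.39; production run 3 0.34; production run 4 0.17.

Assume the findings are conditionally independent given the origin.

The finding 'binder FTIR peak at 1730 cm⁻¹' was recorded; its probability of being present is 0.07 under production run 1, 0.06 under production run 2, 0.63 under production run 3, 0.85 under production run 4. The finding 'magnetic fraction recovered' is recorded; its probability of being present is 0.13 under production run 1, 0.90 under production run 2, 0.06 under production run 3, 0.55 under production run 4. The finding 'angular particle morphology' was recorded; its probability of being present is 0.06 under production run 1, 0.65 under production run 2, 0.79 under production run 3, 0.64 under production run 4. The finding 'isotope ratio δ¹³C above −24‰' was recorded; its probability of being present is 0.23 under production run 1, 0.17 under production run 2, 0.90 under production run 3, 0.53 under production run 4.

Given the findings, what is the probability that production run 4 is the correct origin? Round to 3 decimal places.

For each hypothesis, the unnormalized posterior weight is prior × product of the finding likelihoods:
  production run 1: 0.10 × 0.07 × 0.13 × 0.06 × 0.23 = 1.2558e-05
  production run 2: 0.39 × 0.06 × 0.90 × 0.65 × 0.17 = 0.0023271
  production run 3: 0.34 × 0.63 × 0.06 × 0.79 × 0.90 = 0.0091378
  production run 4: 0.17 × 0.85 × 0.55 × 0.64 × 0.53 = 0.026958
Marginal likelihood of the evidence = 0.038435.
P(production run 4 | evidence) = 0.026958 / 0.038435 ≈ 0.701.

0.701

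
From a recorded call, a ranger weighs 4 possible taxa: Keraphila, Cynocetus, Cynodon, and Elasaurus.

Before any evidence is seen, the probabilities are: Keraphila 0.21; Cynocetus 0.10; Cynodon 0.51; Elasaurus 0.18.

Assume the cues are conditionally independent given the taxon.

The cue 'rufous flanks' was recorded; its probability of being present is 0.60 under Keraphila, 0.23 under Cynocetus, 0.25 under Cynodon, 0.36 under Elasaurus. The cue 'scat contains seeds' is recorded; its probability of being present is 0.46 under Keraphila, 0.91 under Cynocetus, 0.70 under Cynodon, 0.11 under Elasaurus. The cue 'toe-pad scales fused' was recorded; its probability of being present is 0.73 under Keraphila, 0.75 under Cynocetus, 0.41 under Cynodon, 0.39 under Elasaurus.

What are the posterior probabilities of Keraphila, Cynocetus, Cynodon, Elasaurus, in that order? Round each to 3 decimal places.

0.434, 0.161, 0.376, 0.029

By Bayes' rule with conditional independence, the unnormalized weight for each hypothesis is prior × ∏ likelihoods:
  Keraphila: 0.21 × 0.60 × 0.46 × 0.73 = 0.042311
  Cynocetus: 0.10 × 0.23 × 0.91 × 0.75 = 0.015698
  Cynodon: 0.51 × 0.25 × 0.70 × 0.41 = 0.036592
  Elasaurus: 0.18 × 0.36 × 0.11 × 0.39 = 0.0027799
Marginal likelihood of the evidence = 0.097381.
P(Keraphila | evidence) = 0.042311 / 0.097381 ≈ 0.434
P(Cynocetus | evidence) = 0.015698 / 0.097381 ≈ 0.161
P(Cynodon | evidence) = 0.036592 / 0.097381 ≈ 0.376
P(Elasaurus | evidence) = 0.0027799 / 0.097381 ≈ 0.029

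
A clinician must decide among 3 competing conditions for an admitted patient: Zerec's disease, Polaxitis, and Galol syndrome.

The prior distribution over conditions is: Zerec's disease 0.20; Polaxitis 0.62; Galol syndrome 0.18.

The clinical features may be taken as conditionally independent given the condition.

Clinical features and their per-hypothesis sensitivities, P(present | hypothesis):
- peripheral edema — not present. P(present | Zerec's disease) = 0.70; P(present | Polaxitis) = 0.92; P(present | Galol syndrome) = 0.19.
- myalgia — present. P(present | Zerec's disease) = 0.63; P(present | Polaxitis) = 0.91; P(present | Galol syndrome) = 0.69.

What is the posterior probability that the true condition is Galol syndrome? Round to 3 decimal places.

0.548

Multiply each prior by the joint likelihood of the clinical feature pattern (using 1 − P(present | H) for each absent clinical feature):
  Zerec's disease: 0.20 × (1 − 0.70) × 0.63 = 0.0378
  Polaxitis: 0.62 × (1 − 0.92) × 0.91 = 0.045136
  Galol syndrome: 0.18 × (1 − 0.19) × 0.69 = 0.1006
Normalizing constant Z = 0.0378 + 0.045136 + 0.1006 = 0.18354.
P(Galol syndrome | evidence) = 0.1006 / 0.18354 ≈ 0.548.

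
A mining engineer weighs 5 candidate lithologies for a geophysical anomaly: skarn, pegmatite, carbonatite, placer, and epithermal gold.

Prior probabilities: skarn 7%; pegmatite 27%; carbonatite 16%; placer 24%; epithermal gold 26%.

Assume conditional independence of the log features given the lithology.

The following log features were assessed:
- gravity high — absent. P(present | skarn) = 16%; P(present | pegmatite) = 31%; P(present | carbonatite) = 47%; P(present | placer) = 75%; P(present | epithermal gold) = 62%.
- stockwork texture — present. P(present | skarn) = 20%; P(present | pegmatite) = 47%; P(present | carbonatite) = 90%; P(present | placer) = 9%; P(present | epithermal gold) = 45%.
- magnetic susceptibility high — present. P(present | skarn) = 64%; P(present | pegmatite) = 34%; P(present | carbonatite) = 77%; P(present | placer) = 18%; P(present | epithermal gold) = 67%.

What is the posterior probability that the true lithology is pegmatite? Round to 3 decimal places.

For each hypothesis, the unnormalized posterior weight is prior × product of the log feature likelihoods (using 1 − P(present | H) for each absent log feature):
  skarn: 0.07 × (1 − 0.16) × 0.20 × 0.64 = 0.0075264
  pegmatite: 0.27 × (1 − 0.31) × 0.47 × 0.34 = 0.029771
  carbonatite: 0.16 × (1 − 0.47) × 0.90 × 0.77 = 0.058766
  placer: 0.24 × (1 − 0.75) × 0.09 × 0.18 = 0.000972
  epithermal gold: 0.26 × (1 − 0.62) × 0.45 × 0.67 = 0.029788
The unnormalized weights sum to 0.12682.
P(pegmatite | evidence) = 0.029771 / 0.12682 ≈ 0.235.

0.235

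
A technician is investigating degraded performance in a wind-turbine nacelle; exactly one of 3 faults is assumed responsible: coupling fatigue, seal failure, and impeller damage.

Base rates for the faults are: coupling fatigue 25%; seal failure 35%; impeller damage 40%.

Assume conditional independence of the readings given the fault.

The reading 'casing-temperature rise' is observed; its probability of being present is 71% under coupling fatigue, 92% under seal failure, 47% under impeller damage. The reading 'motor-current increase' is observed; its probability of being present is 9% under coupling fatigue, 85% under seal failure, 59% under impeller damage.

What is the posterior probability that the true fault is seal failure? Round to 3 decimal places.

Multiply each prior by the joint likelihood of the reading pattern:
  coupling fatigue: 0.25 × 0.71 × 0.09 = 0.015975
  seal failure: 0.35 × 0.92 × 0.85 = 0.2737
  impeller damage: 0.40 × 0.47 × 0.59 = 0.11092
The unnormalized weights sum to 0.40059.
P(seal failure | evidence) = 0.2737 / 0.40059 ≈ 0.683.

0.683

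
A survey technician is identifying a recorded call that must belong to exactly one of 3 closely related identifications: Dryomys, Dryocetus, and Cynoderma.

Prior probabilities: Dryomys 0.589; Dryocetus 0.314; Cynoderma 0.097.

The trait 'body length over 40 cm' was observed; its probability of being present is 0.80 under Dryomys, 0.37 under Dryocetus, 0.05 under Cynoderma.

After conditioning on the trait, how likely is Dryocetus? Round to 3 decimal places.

0.196

Multiply each prior by the likelihood of the trait:
  Dryomys: 0.589 × 0.80 = 0.4712
  Dryocetus: 0.314 × 0.37 = 0.11618
  Cynoderma: 0.097 × 0.05 = 0.00485
The unnormalized weights sum to 0.59223.
P(Dryocetus | evidence) = 0.11618 / 0.59223 ≈ 0.196.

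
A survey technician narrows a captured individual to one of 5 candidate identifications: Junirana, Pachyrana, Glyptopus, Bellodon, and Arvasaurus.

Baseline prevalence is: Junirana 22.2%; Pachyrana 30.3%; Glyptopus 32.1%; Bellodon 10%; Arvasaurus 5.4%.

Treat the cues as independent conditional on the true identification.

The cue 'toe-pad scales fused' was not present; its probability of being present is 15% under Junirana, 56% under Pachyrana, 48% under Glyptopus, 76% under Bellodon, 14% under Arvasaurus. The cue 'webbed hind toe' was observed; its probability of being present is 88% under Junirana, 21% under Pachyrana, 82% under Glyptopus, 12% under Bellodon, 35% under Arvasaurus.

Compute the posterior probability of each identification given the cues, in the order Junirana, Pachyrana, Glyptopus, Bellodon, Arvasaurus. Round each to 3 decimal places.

By Bayes' rule with conditional independence, the unnormalized weight for each hypothesis is prior × ∏ likelihoods (using 1 − P(present | H) for each absent cue):
  Junirana: 0.222 × (1 − 0.15) × 0.88 = 0.16606
  Pachyrana: 0.303 × (1 − 0.56) × 0.21 = 0.027997
  Glyptopus: 0.321 × (1 − 0.48) × 0.82 = 0.13687
  Bellodon: 0.100 × (1 − 0.76) × 0.12 = 0.00288
  Arvasaurus: 0.054 × (1 − 0.14) × 0.35 = 0.016254
The unnormalized weights sum to 0.35006.
P(Junirana | evidence) = 0.16606 / 0.35006 ≈ 0.474
P(Pachyrana | evidence) = 0.027997 / 0.35006 ≈ 0.080
P(Glyptopus | evidence) = 0.13687 / 0.35006 ≈ 0.391
P(Bellodon | evidence) = 0.00288 / 0.35006 ≈ 0.008
P(Arvasaurus | evidence) = 0.016254 / 0.35006 ≈ 0.046

0.474, 0.080, 0.391, 0.008, 0.046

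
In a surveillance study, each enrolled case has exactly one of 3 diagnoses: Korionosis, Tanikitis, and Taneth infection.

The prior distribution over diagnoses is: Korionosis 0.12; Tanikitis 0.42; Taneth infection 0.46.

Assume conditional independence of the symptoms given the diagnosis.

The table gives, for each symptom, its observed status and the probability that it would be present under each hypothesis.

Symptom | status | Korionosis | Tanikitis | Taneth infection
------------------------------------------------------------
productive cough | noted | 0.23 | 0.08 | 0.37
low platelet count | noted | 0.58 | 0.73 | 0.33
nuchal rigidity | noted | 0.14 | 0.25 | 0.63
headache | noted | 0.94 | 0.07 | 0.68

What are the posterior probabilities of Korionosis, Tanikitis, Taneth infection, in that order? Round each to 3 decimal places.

Multiply each prior by the joint likelihood of the symptom pattern:
  Korionosis: 0.12 × 0.23 × 0.58 × 0.14 × 0.94 = 0.0021067
  Tanikitis: 0.42 × 0.08 × 0.73 × 0.25 × 0.07 = 0.00042924
  Taneth infection: 0.46 × 0.37 × 0.33 × 0.63 × 0.68 = 0.024062
Normalizing constant Z = 0.0021067 + 0.00042924 + 0.024062 = 0.026597.
P(Korionosis | evidence) = 0.0021067 / 0.026597 ≈ 0.079
P(Tanikitis | evidence) = 0.00042924 / 0.026597 ≈ 0.016
P(Taneth infection | evidence) = 0.024062 / 0.026597 ≈ 0.905

0.079, 0.016, 0.905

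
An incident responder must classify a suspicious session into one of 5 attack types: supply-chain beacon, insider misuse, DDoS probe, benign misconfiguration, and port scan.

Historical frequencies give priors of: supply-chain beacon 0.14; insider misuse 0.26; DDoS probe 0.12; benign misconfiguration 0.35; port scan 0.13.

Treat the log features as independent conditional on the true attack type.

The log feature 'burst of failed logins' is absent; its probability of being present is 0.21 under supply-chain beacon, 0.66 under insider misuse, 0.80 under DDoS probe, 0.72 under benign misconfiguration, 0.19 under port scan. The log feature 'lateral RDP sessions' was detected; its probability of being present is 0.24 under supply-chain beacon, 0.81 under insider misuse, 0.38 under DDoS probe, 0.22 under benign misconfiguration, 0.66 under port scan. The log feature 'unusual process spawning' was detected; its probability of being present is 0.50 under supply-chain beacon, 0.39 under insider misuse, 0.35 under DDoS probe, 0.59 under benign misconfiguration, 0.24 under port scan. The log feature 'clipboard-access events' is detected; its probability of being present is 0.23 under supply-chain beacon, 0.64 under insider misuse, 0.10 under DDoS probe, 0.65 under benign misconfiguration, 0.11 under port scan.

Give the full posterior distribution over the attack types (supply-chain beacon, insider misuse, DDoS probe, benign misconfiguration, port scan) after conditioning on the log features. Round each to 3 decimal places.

0.097, 0.570, 0.010, 0.264, 0.059

For each hypothesis, the unnormalized posterior weight is prior × product of the log feature likelihoods (using 1 − P(present | H) for each absent log feature):
  supply-chain beacon: 0.14 × (1 − 0.21) × 0.24 × 0.50 × 0.23 = 0.0030526
  insider misuse: 0.26 × (1 − 0.66) × 0.81 × 0.39 × 0.64 = 0.017872
  DDoS probe: 0.12 × (1 − 0.80) × 0.38 × 0.35 × 0.10 = 0.0003192
  benign misconfiguration: 0.35 × (1 − 0.72) × 0.22 × 0.59 × 0.65 = 0.0082683
  port scan: 0.13 × (1 − 0.19) × 0.66 × 0.24 × 0.11 = 0.0018347
The unnormalized weights sum to 0.031347.
P(supply-chain beacon | evidence) = 0.0030526 / 0.031347 ≈ 0.097
P(insider misuse | evidence) = 0.017872 / 0.031347 ≈ 0.570
P(DDoS probe | evidence) = 0.0003192 / 0.031347 ≈ 0.010
P(benign misconfiguration | evidence) = 0.0082683 / 0.031347 ≈ 0.264
P(port scan | evidence) = 0.0018347 / 0.031347 ≈ 0.059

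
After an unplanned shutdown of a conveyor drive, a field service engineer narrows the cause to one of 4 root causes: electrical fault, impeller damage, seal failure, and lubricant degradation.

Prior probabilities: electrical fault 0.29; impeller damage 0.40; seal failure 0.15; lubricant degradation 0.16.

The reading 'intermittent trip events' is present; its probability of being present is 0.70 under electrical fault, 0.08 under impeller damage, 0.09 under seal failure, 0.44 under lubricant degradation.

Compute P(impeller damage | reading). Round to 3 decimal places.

Multiply each prior by the likelihood of the reading:
  electrical fault: 0.29 × 0.70 = 0.203
  impeller damage: 0.40 × 0.08 = 0.032
  seal failure: 0.15 × 0.09 = 0.0135
  lubricant degradation: 0.16 × 0.44 = 0.0704
Marginal likelihood of the evidence = 0.3189.
P(impeller damage | evidence) = 0.032 / 0.3189 ≈ 0.100.

0.100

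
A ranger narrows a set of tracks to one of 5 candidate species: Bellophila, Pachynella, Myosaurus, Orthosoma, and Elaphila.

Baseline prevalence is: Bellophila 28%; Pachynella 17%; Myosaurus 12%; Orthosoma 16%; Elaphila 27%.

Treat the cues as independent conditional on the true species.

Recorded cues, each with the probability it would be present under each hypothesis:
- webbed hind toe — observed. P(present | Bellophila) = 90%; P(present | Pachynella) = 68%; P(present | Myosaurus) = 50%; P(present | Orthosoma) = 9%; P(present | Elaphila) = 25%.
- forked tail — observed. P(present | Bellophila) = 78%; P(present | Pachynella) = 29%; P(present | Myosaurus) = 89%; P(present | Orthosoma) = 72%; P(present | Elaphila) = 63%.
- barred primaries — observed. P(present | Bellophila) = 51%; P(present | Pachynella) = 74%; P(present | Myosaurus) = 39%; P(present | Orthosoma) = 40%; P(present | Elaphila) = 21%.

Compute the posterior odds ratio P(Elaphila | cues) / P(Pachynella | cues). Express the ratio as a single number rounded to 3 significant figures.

Unnormalized posterior weight (prior times the cue likelihoods) for each of the two hypotheses:
  Elaphila: 0.27 × 0.25 × 0.63 × 0.21 = 0.0089302
  Pachynella: 0.17 × 0.68 × 0.29 × 0.74 = 0.024808
Posterior odds = 0.0089302 / 0.024808 ≈ 0.360.

0.360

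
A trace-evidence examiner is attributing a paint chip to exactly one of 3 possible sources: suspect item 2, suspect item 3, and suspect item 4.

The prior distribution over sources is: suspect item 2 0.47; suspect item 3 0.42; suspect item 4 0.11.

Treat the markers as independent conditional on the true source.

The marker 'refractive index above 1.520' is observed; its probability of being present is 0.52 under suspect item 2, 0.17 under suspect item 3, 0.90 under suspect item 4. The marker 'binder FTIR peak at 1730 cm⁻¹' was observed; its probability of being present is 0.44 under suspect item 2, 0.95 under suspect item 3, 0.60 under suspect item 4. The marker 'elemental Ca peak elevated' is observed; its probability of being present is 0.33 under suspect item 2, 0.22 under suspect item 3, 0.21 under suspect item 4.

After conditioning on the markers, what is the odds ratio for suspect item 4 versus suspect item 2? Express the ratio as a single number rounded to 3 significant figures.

The normalizing constant cancels in an odds ratio, so compute prior × likelihood for the two hypotheses only:
  suspect item 4: 0.11 × 0.90 × 0.60 × 0.21 = 0.012474
  suspect item 2: 0.47 × 0.52 × 0.44 × 0.33 = 0.035487
Posterior odds = 0.012474 / 0.035487 ≈ 0.352.

0.352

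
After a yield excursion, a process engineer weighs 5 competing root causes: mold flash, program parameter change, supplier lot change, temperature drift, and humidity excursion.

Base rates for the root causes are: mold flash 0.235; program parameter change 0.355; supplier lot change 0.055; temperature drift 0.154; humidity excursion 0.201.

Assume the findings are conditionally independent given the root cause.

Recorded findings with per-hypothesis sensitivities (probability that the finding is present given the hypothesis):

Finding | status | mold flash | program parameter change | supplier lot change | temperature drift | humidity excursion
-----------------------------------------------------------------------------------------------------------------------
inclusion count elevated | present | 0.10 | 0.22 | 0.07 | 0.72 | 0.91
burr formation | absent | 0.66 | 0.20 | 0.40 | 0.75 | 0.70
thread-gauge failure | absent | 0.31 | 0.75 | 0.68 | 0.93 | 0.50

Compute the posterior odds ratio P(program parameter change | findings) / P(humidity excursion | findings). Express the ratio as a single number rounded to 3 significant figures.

The normalizing constant cancels in an odds ratio, so compute prior × likelihood for the two hypotheses only (using 1 − P(present | H) for each absent finding):
  program parameter change: 0.355 × 0.22 × (1 − 0.20) × (1 − 0.75) = 0.01562
  humidity excursion: 0.201 × 0.91 × (1 − 0.70) × (1 − 0.50) = 0.027437
Posterior odds = 0.01562 / 0.027437 ≈ 0.569.

0.569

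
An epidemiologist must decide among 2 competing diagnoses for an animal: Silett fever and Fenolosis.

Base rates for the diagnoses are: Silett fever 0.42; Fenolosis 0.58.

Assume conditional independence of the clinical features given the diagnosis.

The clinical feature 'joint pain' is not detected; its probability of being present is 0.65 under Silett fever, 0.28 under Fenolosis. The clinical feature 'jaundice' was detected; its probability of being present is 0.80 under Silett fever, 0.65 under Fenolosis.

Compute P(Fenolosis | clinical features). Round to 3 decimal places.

0.698

Multiply each prior by the joint likelihood of the clinical feature pattern (using 1 − P(present | H) for each absent clinical feature):
  Silett fever: 0.42 × (1 − 0.65) × 0.80 = 0.1176
  Fenolosis: 0.58 × (1 − 0.28) × 0.65 = 0.27144
Marginal likelihood of the evidence = 0.38904.
P(Fenolosis | evidence) = 0.27144 / 0.38904 ≈ 0.698.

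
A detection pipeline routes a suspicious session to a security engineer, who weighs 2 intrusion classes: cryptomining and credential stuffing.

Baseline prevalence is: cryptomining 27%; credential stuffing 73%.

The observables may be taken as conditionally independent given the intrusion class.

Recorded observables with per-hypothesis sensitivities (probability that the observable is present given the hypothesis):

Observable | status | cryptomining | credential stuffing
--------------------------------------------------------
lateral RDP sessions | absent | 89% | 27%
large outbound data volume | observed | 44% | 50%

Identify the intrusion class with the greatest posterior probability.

Multiply each prior by the joint likelihood of the observable pattern (using 1 − P(present | H) for each absent observable):
  cryptomining: 0.27 × (1 − 0.89) × 0.44 = 0.013068
  credential stuffing: 0.73 × (1 − 0.27) × 0.50 = 0.26645
The unnormalized weights sum to 0.27952.
P(cryptomining | evidence) ≈ 0.013068 / 0.27952 ≈ 0.047
P(credential stuffing | evidence) ≈ 0.26645 / 0.27952 ≈ 0.953
The largest is 0.953, so credential stuffing is most probable.

credential stuffing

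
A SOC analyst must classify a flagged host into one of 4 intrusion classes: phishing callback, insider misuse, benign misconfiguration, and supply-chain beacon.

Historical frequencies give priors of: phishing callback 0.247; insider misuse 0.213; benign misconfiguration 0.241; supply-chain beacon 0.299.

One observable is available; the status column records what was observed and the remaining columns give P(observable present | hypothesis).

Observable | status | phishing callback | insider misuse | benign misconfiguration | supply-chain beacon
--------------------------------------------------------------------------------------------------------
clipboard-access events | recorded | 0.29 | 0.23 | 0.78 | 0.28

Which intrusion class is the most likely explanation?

For each hypothesis, the unnormalized posterior weight is prior × likelihood:
  phishing callback: 0.247 × 0.29 = 0.07163
  insider misuse: 0.213 × 0.23 = 0.04899
  benign misconfiguration: 0.241 × 0.78 = 0.18798
  supply-chain beacon: 0.299 × 0.28 = 0.08372
The unnormalized weights sum to 0.39232.
P(phishing callback | evidence) ≈ 0.07163 / 0.39232 ≈ 0.183
P(insider misuse | evidence) ≈ 0.04899 / 0.39232 ≈ 0.125
P(benign misconfiguration | evidence) ≈ 0.18798 / 0.39232 ≈ 0.479
P(supply-chain beacon | evidence) ≈ 0.08372 / 0.39232 ≈ 0.213
The largest is 0.479, so benign misconfiguration is most probable.

benign misconfiguration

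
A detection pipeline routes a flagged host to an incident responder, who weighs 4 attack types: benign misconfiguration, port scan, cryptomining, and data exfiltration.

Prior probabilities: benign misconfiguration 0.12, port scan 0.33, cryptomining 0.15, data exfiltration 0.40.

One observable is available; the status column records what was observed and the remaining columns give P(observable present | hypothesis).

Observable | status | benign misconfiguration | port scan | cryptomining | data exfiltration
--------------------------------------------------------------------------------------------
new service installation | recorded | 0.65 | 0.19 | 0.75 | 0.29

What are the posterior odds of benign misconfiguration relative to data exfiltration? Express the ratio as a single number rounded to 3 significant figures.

Unnormalized posterior weight (prior times the observable likelihood) for each of the two hypotheses:
  benign misconfiguration: 0.12 × 0.65 = 0.078
  data exfiltration: 0.40 × 0.29 = 0.116
Odds(benign misconfiguration : data exfiltration) = 0.078 / 0.116 ≈ 0.672.

0.672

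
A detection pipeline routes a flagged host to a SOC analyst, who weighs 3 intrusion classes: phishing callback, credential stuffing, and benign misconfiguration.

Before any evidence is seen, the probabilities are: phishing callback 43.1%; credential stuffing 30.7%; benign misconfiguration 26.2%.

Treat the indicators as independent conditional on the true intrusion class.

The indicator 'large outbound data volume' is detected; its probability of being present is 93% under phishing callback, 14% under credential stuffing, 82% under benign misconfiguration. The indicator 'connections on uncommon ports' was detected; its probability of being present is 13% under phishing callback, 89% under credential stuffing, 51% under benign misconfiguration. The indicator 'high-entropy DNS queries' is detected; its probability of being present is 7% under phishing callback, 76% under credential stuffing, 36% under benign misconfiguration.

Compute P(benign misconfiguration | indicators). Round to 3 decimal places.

Multiply each prior by the joint likelihood of the indicator pattern:
  phishing callback: 0.431 × 0.93 × 0.13 × 0.07 = 0.0036476
  credential stuffing: 0.307 × 0.14 × 0.89 × 0.76 = 0.029072
  benign misconfiguration: 0.262 × 0.82 × 0.51 × 0.36 = 0.039445
The unnormalized weights sum to 0.072164.
P(benign misconfiguration | evidence) = 0.039445 / 0.072164 ≈ 0.547.

0.547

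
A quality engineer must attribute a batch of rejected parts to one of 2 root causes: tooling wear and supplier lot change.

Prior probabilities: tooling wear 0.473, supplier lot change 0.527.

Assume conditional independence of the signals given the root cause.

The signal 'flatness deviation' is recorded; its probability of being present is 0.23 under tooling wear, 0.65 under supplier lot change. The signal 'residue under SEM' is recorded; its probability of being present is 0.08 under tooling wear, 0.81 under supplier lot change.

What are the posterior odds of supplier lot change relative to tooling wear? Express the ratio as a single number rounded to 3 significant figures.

31.9

Posterior odds equal prior odds times the likelihood ratio; only the two competing hypotheses matter.
  supplier lot change: 0.527 × 0.65 × 0.81 = 0.27747
  tooling wear: 0.473 × 0.23 × 0.08 = 0.0087032
Posterior odds = 0.27747 / 0.0087032 ≈ 31.9.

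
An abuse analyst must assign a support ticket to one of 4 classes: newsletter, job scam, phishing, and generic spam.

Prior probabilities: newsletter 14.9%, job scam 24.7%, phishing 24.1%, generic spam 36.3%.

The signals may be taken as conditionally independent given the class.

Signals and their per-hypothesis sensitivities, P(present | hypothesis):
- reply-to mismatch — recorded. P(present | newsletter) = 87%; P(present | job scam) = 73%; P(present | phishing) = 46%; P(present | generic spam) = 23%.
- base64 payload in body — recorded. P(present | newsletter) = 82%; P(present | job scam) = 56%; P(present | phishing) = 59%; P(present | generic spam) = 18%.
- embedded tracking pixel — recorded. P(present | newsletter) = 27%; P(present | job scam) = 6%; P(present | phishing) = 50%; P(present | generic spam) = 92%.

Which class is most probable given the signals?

phishing

By Bayes' rule with conditional independence, the unnormalized weight for each hypothesis is prior × ∏ likelihoods:
  newsletter: 0.149 × 0.87 × 0.82 × 0.27 = 0.0287
  job scam: 0.247 × 0.73 × 0.56 × 0.06 = 0.0060584
  phishing: 0.241 × 0.46 × 0.59 × 0.50 = 0.032704
  generic spam: 0.363 × 0.23 × 0.18 × 0.92 = 0.013826
The unnormalized weights sum to 0.081288.
P(newsletter | evidence) ≈ 0.0287 / 0.081288 ≈ 0.353
P(job scam | evidence) ≈ 0.0060584 / 0.081288 ≈ 0.075
P(phishing | evidence) ≈ 0.032704 / 0.081288 ≈ 0.402
P(generic spam | evidence) ≈ 0.013826 / 0.081288 ≈ 0.170
The largest is 0.402, so phishing is most probable.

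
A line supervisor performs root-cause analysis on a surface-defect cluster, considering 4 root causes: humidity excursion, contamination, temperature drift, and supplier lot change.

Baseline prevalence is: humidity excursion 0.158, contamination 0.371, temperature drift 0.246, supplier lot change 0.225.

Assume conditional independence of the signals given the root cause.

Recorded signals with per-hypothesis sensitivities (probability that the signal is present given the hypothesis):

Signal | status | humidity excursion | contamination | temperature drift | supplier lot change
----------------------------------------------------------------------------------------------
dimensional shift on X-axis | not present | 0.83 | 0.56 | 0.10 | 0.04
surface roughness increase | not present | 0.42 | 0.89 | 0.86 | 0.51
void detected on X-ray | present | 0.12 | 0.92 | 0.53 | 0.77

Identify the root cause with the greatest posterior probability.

supplier lot change

For each hypothesis, the unnormalized posterior weight is prior × product of the signal likelihoods (using 1 − P(present | H) for each absent signal):
  humidity excursion: 0.158 × (1 − 0.83) × (1 − 0.42) × 0.12 = 0.0018695
  contamination: 0.371 × (1 − 0.56) × (1 − 0.89) × 0.92 = 0.01652
  temperature drift: 0.246 × (1 − 0.10) × (1 − 0.86) × 0.53 = 0.016428
  supplier lot change: 0.225 × (1 − 0.04) × (1 − 0.51) × 0.77 = 0.081497
Marginal likelihood of the evidence = 0.11631.
P(humidity excursion | evidence) ≈ 0.0018695 / 0.11631 ≈ 0.016
P(contamination | evidence) ≈ 0.01652 / 0.11631 ≈ 0.142
P(temperature drift | evidence) ≈ 0.016428 / 0.11631 ≈ 0.141
P(supplier lot change | evidence) ≈ 0.081497 / 0.11631 ≈ 0.701
The largest is 0.701, so supplier lot change is most probable.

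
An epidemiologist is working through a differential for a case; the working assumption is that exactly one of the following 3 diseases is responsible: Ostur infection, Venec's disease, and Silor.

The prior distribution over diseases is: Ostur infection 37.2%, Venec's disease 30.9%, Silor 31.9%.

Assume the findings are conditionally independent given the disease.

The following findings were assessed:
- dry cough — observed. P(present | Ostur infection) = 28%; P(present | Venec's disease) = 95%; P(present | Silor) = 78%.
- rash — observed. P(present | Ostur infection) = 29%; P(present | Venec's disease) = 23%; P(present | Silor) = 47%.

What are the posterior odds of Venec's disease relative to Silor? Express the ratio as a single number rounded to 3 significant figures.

0.577

Posterior odds equal prior odds times the likelihood ratio; only the two competing hypotheses matter.
  Venec's disease: 0.309 × 0.95 × 0.23 = 0.067516
  Silor: 0.319 × 0.78 × 0.47 = 0.11695
Posterior odds = 0.067516 / 0.11695 ≈ 0.577.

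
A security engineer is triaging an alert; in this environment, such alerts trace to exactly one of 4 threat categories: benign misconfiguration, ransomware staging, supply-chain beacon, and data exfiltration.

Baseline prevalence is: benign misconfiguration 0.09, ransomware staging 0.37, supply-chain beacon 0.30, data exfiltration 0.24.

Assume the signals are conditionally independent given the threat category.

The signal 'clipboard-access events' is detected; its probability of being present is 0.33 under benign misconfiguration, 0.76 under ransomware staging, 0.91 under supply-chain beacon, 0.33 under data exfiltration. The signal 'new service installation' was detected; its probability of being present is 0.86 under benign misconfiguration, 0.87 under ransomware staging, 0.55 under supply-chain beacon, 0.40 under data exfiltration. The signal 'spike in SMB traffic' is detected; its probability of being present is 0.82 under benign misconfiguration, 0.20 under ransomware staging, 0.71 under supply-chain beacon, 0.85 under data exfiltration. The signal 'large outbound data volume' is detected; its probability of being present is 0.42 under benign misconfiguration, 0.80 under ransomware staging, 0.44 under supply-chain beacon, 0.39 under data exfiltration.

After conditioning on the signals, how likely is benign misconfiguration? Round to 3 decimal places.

For each hypothesis, the unnormalized posterior weight is prior × product of the signal likelihoods:
  benign misconfiguration: 0.09 × 0.33 × 0.86 × 0.82 × 0.42 = 0.0087967
  ransomware staging: 0.37 × 0.76 × 0.87 × 0.20 × 0.80 = 0.039143
  supply-chain beacon: 0.30 × 0.91 × 0.55 × 0.71 × 0.44 = 0.046907
  data exfiltration: 0.24 × 0.33 × 0.40 × 0.85 × 0.39 = 0.010502
Normalizing constant Z = 0.0087967 + 0.039143 + 0.046907 + 0.010502 = 0.10535.
P(benign misconfiguration | evidence) = 0.0087967 / 0.10535 ≈ 0.084.

0.084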